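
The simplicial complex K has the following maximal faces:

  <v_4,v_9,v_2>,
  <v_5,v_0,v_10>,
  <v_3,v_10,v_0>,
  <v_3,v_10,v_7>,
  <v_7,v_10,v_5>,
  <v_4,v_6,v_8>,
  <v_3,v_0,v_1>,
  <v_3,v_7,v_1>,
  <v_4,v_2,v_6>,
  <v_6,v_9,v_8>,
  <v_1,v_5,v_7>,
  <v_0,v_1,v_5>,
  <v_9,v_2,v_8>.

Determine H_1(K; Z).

H_1 = Z.

Fix the vertex order v_0 < v_1 < v_2 < v_3 < v_4 < v_5 < v_6 < v_7 < v_8 < v_9 < v_10 and write every simplex with vertices in increasing order. Then dim K = 2 and the simplices of K are:

  0-simplices (11): [v_0], [v_1], [v_2], [v_3], [v_4], [v_5], [v_6], [v_7], [v_8], [v_9], [v_10]
  1-simplices (22): (22 of them)
  2-simplices (13): (13 of them)

Hence C_0 ≅ Z^11, C_1 ≅ Z^22, C_2 ≅ Z^13.

Boundary ∂_1: C_1 → C_0 sends each edge [p,q] (with p < q) to q − p. For instance
  ∂[v_2,v_4] = [v_4] − [v_2].
The 11×22 boundary matrix has rank 9 and Smith normal form diag(1,1,1,1,1,1,1,1,1).

Boundary ∂_2: C_2 → C_1 acts by ∂[p,q,r] = [q,r] − [p,r] + [p,q]. For instance
  ∂[v_0,v_5,v_10] = [v_5,v_10] − [v_0,v_10] + [v_0,v_5],
  ∂[v_1,v_3,v_7] = [v_3,v_7] − [v_1,v_7] + [v_1,v_3].
As a 22×13 matrix over Z this has rank 12, with invariant factors (1,1,1,1,1,1,1,1,1,1,1,1).

From H_k ≅ ker(∂_k) / im(∂_{k+1}) we obtain:

  H_1: rank ker ∂_1 − rank ∂_2 = (22 − 9) − 12 = 1, and the invariant factors of ∂_2 are all 1, so H_1 ≅ Z.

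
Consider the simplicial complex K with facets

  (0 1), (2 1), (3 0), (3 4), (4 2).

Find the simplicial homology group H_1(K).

H_1 ≅ Z.

We work with the vertex ordering 0 < 1 < 2 < 3 < 4. The simplices of K, each written with vertices in increasing order, are:

  0-simplices (5): [0], [1], [2], [3], [4]
  1-simplices (5): [0,1], [0,3], [1,2], [2,4], [3,4]

so the chain groups are C_0 ≅ Z^5, C_1 ≅ Z^5.

The boundary map ∂_1: C_1 → C_0 maps an edge to its endpoints' difference, ∂[p,q] = q − p. For instance
  ∂[3,4] = [4] − [3].
The resulting 5×5 matrix has rank 4, and its Smith normal form has invariant factors (1,1,1,1).

From H_k ≅ ker(∂_k) / im(∂_{k+1}) we obtain:

  H_1: rank ker ∂_1 − rank ∂_2 = (5 − 4) − 0 = 1, and there is no ∂_2, so H_1 = Z.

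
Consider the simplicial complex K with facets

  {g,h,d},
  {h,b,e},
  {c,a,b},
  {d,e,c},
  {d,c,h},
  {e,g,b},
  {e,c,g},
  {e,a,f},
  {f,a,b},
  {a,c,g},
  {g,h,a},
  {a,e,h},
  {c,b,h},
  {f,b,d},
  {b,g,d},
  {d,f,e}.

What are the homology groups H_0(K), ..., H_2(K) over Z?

Take the total order a < b < c < d < e < f < g < h on the vertex set. Then K (dimension 2) consists of the simplices:

  0-simplices (8): a, b, c, d, e, f, g, h
  1-simplices (24): ab, ac, ae, af, ag, ah, bc, bd, be, bf, bg, bh, cd, ce, cg, ch, de, df, dg, dh, ef, eg, eh, gh
  2-simplices (16): abc, abf, acg, aef, aeh, agh, bch, bdf, bdg, beg, beh, cde, cdh, ceg, def, dgh

Hence C_0 ≅ Z^8, C_1 ≅ Z^24, C_2 ≅ Z^16.

Boundary ∂_1: C_1 → C_0 sends each edge [p,q] (with p < q) to q − p.
The 8×24 boundary matrix has rank 7 and Smith normal form diag(1,1,1,1,1,1,1).

The boundary map ∂_2: C_2 → C_1 maps a triangle to the signed sum of its edges. For instance
  ∂beg = eg − bg + be,
  ∂abf = bf − af + ab.
The resulting 24×16 matrix has rank 15, and its Smith normal form has invariant factors (1,1,1,1,1,1,1,1,1,1,1,1,1,1,1).

From H_k ≅ ker(∂_k) / im(∂_{k+1}) we obtain:

  H_0: rank C_0 − rank ∂_1 = 8 − 7 = 1, and the invariant factors of ∂_1 are all 1, so H_0 ≅ Z.
  H_1: rank ker ∂_1 − rank ∂_2 = (24 − 7) − 15 = 2, and the invariant factors of ∂_2 are all 1, so H_1 ≅ Z^2.
  H_2: rank ker ∂_2 − rank ∂_3 = (16 − 15) − 0 = 1, and there is no ∂_3, so H_2 ≅ Z.

As a check, the Euler characteristic is 8 − 24 + 16 = 0, which agrees with 1 − 2 + 1 = 0.

H_0 = Z,  H_1 = Z^2,  H_2 = Z.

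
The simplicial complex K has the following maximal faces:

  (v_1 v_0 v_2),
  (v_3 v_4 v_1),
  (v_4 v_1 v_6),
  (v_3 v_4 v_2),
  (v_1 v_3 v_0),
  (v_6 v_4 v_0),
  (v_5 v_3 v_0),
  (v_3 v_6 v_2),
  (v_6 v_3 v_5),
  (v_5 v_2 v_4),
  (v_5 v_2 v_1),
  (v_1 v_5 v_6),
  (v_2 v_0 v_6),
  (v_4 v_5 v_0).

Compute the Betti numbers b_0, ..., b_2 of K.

Order the vertices as v_0 < v_1 < v_2 < v_3 < v_4 < v_5 < v_6. Listing each simplex with vertices in this order, K has dimension 2 with simplices:

  0-simplices (7): [v_0], [v_1], [v_2], [v_3], [v_4], [v_5], [v_6]
  1-simplices (21): (21 of them)
  2-simplices (14): (14 of them)

giving chain groups C_0 ≅ Z^7, C_1 ≅ Z^21, C_2 ≅ Z^14.

The boundary map ∂_1: C_1 → C_0 is given by ∂[p,q] = [q] − [p]. For instance
  ∂[v_0,v_2] = [v_2] − [v_0].
The resulting 7×21 matrix has rank 6, and its Smith normal form has invariant factors (1,1,1,1,1,1).

The boundary map ∂_2: C_2 → C_1 sends each 2-simplex [p,q,r] to [q,r] − [p,r] + [p,q]. For instance
  ∂[v_1,v_2,v_5] = [v_2,v_5] − [v_1,v_5] + [v_1,v_2],
  ∂[v_0,v_2,v_6] = [v_2,v_6] − [v_0,v_6] + [v_0,v_2].
The resulting 21×14 matrix has rank 13, and its Smith normal form has invariant factors (1,1,1,1,1,1,1,1,1,1,1,1,1).

From H_k ≅ ker(∂_k) / im(∂_{k+1}) we obtain:

  H_0: rank C_0 − rank ∂_1 = 7 − 6 = 1, and the invariant factors of ∂_1 are all 1, so H_0 ≅ Z.
  H_1: rank ker ∂_1 − rank ∂_2 = (21 − 6) − 13 = 2, and the invariant factors of ∂_2 are all 1, so H_1 ≅ Z^2.
  H_2: rank ker ∂_2 − rank ∂_3 = (14 − 13) − 0 = 1, and there is no ∂_3, so H_2 ≅ Z.

As a check, the Euler characteristic is 7 − 21 + 14 = 0, which agrees with 1 − 2 + 1 = 0.

Hence the Betti numbers are b_0 = 1, b_1 = 2, b_2 = 1.

b_0 = 1, b_1 = 2, b_2 = 1.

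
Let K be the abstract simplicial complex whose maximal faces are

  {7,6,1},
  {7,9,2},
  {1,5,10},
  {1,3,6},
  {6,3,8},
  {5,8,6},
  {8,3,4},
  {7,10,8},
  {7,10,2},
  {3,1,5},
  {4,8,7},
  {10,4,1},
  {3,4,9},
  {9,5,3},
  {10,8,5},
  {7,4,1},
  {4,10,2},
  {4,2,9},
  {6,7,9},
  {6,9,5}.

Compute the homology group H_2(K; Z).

H_2 = 0.

Fix the vertex order 1 < 2 < 3 < 4 < 5 < 6 < 7 < 8 < 9 < 10 and write every simplex with vertices in increasing order. Then dim K = 2 and the simplices of K are:

  0-simplices (10): [1], [2], [3], [4], [5], [6], [7], [8], [9], [10]
  1-simplices (30): (30 of them)
  2-simplices (20): (20 of them)

Hence C_0 ≅ Z^10, C_1 ≅ Z^30, C_2 ≅ Z^20.

∂_1: C_1 → C_0 maps an edge to its endpoints' difference, ∂[p,q] = q − p.
The 10×30 boundary matrix has rank 9 and Smith normal form diag(1,1,1,1,1,1,1,1,1).

The boundary map ∂_2: C_2 → C_1 acts by ∂[p,q,r] = [q,r] − [p,r] + [p,q]. For instance
  ∂[5,6,9] = [6,9] − [5,9] + [5,6],
  ∂[4,7,8] = [7,8] − [4,8] + [4,7].
The resulting 30×20 matrix has rank 20, and its Smith normal form has invariant factors (1,1,1,1,1,1,1,1,1,1,1,1,1,1,1,1,1,1,1,2).

From H_k ≅ ker(∂_k) / im(∂_{k+1}) we obtain:

  H_2: rank ker ∂_2 − rank ∂_3 = (20 − 20) − 0 = 0, and there is no ∂_3, so H_2 ≅ 0.

(K is a triangulation of the Klein bottle.)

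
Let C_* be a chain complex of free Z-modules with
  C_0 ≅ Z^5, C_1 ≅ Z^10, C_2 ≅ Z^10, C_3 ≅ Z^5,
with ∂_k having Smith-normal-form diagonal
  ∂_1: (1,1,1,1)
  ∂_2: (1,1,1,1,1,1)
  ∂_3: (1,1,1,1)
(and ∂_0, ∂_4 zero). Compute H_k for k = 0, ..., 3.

H_0: b_0 = 5 − 0 − 4 = 1; torsion from ∂_1 factors > 1: none. So H_0 ≅ Z.
H_1: b_1 = 10 − 4 − 6 = 0; torsion from ∂_2 factors > 1: none. So H_1 ≅ 0.
H_2: b_2 = 10 − 6 − 4 = 0; torsion from ∂_3 factors > 1: none. So H_2 ≅ 0.
H_3: b_3 = 5 − 4 − 0 = 1; torsion from ∂_4 factors > 1: none. So H_3 ≅ Z.

H_0 ≅ Z,  H_1 = 0,  H_2 = 0,  H_3 ≅ Z.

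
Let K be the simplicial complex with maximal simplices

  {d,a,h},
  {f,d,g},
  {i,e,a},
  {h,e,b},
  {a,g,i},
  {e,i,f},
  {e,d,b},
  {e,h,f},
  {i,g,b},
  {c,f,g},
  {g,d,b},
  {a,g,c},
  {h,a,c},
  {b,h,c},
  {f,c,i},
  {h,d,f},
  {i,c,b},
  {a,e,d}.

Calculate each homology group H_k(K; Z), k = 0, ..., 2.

K has 9 vertices, 27 edges, 18 triangles.
rank ∂_0 = 0, rank ∂_1 = 8 ⇒ b_0 = 9 − 0 − 8 = 1; all invariant factors of ∂_1 are 1 so no torsion. So H_0 ≅ Z.
rank ∂_1 = 8, rank ∂_2 = 18 ⇒ b_1 = 27 − 8 − 18 = 1; ∂_2 has invariant factor(s) [2] giving torsion. So H_1 ≅ Z ⊕ Z/2.
rank ∂_2 = 18, rank ∂_3 = 0 ⇒ b_2 = 18 − 18 − 0 = 0. So H_2 ≅ 0.

H_0 = Z,  H_1 = Z ⊕ Z/2,  H_2 = 0.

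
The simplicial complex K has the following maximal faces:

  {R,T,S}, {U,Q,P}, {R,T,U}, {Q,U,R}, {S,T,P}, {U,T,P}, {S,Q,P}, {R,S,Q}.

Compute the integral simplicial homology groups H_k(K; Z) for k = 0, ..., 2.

H_0 = Z,  H_1 = 0,  H_2 = Z.

Order the vertices as P < Q < R < S < T < U. Listing each simplex with vertices in this order, K has dimension 2 with simplices:

  0-simplices (6): P, Q, R, S, T, U
  1-simplices (12): PQ, PS, PT, PU, QR, QS, QU, RS, RT, RU, ST, TU
  2-simplices (8): PQS, PQU, PST, PTU, QRS, QRU, RST, RTU

so the chain groups are C_0 ≅ Z^6, C_1 ≅ Z^12, C_2 ≅ Z^8.

∂_1: C_1 → C_0 maps an edge to its endpoints' difference, ∂[p,q] = q − p. For instance
  ∂RT = T − R.
As a 6×12 matrix over Z this has rank 5, with invariant factors (1,1,1,1,1).

Boundary ∂_2: C_2 → C_1 sends each 2-simplex [p,q,r] to [q,r] − [p,r] + [p,q]. For instance
  ∂RST = ST − RT + RS,
  ∂QRU = RU − QU + QR.
The resulting 12×8 matrix has rank 7, and its Smith normal form has invariant factors (1,1,1,1,1,1,1).

Reading off H_k = ker ∂_k / im ∂_{k+1}:

  H_0: rank C_0 − rank ∂_1 = 6 − 5 = 1, and the invariant factors of ∂_1 are all 1, so H_0 ≅ Z.
  H_1: rank ker ∂_1 − rank ∂_2 = (12 − 5) − 7 = 0, and the invariant factors of ∂_2 are all 1, so H_1 ≅ 0.
  H_2: rank ker ∂_2 − rank ∂_3 = (8 − 7) − 0 = 1, and there is no ∂_3, so H_2 ≅ Z.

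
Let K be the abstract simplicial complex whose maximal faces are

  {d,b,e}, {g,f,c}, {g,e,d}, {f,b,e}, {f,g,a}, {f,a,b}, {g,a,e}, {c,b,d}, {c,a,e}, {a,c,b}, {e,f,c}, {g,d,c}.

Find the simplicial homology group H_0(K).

H_0 ≅ Z.

Fix the vertex order a < b < c < d < e < f < g and write every simplex with vertices in increasing order. Then dim K = 2 and the simplices of K are:

  0-simplices (7): a, b, c, d, e, f, g
  1-simplices (18): ab, ac, ae, af, ag, bc, bd, be, bf, cd, ce, cf, cg, de, dg, ef, eg, fg
  2-simplices (12): abc, abf, ace, aeg, afg, bcd, bde, bef, cdg, cef, cfg, deg

so the chain groups are C_0 ≅ Z^7, C_1 ≅ Z^18, C_2 ≅ Z^12.

Boundary ∂_1: C_1 → C_0 is given by ∂[p,q] = [q] − [p].
This gives a 7×18 integer matrix of rank 6; reducing to Smith normal form yields diagonal entries (1,1,1,1,1,1).

Boundary ∂_2: C_2 → C_1 sends each 2-simplex [p,q,r] to [q,r] − [p,r] + [p,q]. For instance
  ∂ace = ce − ae + ac,
  ∂bcd = cd − bd + bc.
As a 18×12 matrix over Z this has rank 12, with invariant factors (1,1,1,1,1,1,1,1,1,1,1,2).

Now H_k = ker ∂_k / im ∂_{k+1}, so:

  H_0: rank C_0 − rank ∂_1 = 7 − 6 = 1, and the invariant factors of ∂_1 are all 1, so H_0 = Z.

(K is a triangulation of the real projective plane RP^2.)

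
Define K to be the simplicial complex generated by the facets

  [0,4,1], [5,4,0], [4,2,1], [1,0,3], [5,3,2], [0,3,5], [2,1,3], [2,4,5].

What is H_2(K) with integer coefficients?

Order the vertices as 0 < 1 < 2 < 3 < 4 < 5. Listing each simplex with vertices in this order, K has dimension 2 with simplices:

  0-simplices (6): [0], [1], [2], [3], [4], [5]
  1-simplices (12): [0,1], [0,3], [0,4], [0,5], [1,2], [1,3], [1,4], [2,3], [2,4], [2,5], [3,5], [4,5]
  2-simplices (8): [0,1,3], [0,1,4], [0,3,5], [0,4,5], [1,2,3], [1,2,4], [2,3,5], [2,4,5]

so the chain groups are C_0 ≅ Z^6, C_1 ≅ Z^12, C_2 ≅ Z^8.

Boundary ∂_1: C_1 → C_0 sends each edge [p,q] (with p < q) to q − p. For instance
  ∂[3,5] = [5] − [3].
This gives a 6×12 integer matrix of rank 5; reducing to Smith normal form yields diagonal entries (1,1,1,1,1).

Boundary ∂_2: C_2 → C_1 maps a triangle to the signed sum of its edges. For instance
  ∂[0,4,5] = [4,5] − [0,5] + [0,4],
  ∂[0,1,4] = [1,4] − [0,4] + [0,1].
The resulting 12×8 matrix has rank 7, and its Smith normal form has invariant factors (1,1,1,1,1,1,1).

From H_k ≅ ker(∂_k) / im(∂_{k+1}) we obtain:

  H_2: rank ker ∂_2 − rank ∂_3 = (8 − 7) − 0 = 1, and there is no ∂_3, so H_2 ≅ Z.

H_2 ≅ Z.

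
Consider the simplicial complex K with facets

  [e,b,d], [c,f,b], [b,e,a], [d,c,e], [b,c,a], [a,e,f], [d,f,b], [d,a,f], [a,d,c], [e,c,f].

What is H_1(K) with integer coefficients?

Order the vertices as a < b < c < d < e < f. Listing each simplex with vertices in this order, K has dimension 2 with simplices:

  0-simplices (6): a, b, c, d, e, f
  1-simplices (15): ab, ac, ad, ae, af, bc, bd, be, bf, cd, ce, cf, de, df, ef
  2-simplices (10): abc, abe, acd, adf, aef, bcf, bde, bdf, cde, cef

so the chain groups are C_0 ≅ Z^6, C_1 ≅ Z^15, C_2 ≅ Z^10.

∂_1: C_1 → C_0 sends each edge [p,q] (with p < q) to q − p. For instance
  ∂df = f − d.
The resulting 6×15 matrix has rank 5, and its Smith normal form has invariant factors (1,1,1,1,1).

∂_2: C_2 → C_1 maps a triangle to the signed sum of its edges. For instance
  ∂aef = ef − af + ae,
  ∂abe = be − ae + ab.
As a 15×10 matrix over Z this has rank 10, with invariant factors (1,1,1,1,1,1,1,1,1,2).

Reading off H_k = ker ∂_k / im ∂_{k+1}:

  H_1: rank ker ∂_1 − rank ∂_2 = (15 − 5) − 10 = 0, and ∂_2 has invariant factor 2 > 1, so H_1 ≅ Z_2.

H_1 ≅ Z_2.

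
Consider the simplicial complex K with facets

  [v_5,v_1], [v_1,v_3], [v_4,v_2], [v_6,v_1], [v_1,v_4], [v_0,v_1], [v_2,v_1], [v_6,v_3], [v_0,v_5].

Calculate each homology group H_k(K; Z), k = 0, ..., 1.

Fix the vertex order v_0 < v_1 < v_2 < v_3 < v_4 < v_5 < v_6 and write every simplex with vertices in increasing order. Then dim K = 1 and the simplices of K are:

  0-simplices (7): [v_0], [v_1], [v_2], [v_3], [v_4], [v_5], [v_6]
  1-simplices (9): [v_0,v_1], [v_0,v_5], [v_1,v_2], [v_1,v_3], [v_1,v_4], [v_1,v_5], [v_1,v_6], [v_2,v_4], [v_3,v_6]

giving chain groups C_0 ≅ Z^7, C_1 ≅ Z^9.

Boundary ∂_1: C_1 → C_0 is given by ∂[p,q] = [q] − [p]. For instance
  ∂[v_0,v_1] = [v_1] − [v_0].
The 7×9 boundary matrix has rank 6 and Smith normal form diag(1,1,1,1,1,1).

Computing H_k = (kernel of ∂_k) / (image of ∂_{k+1}):

  H_0: rank C_0 − rank ∂_1 = 7 − 6 = 1, and the invariant factors of ∂_1 are all 1, so H_0 = Z.
  H_1: rank ker ∂_1 − rank ∂_2 = (9 − 6) − 0 = 3, and there is no ∂_2, so H_1 = Z^3.

As a check, the Euler characteristic is 7 − 9 = -2, which agrees with 1 − 3 = -2.
(K is a triangulation of a wedge of 3 circles.)

H_0 ≅ Z,  H_1 ≅ Z^3.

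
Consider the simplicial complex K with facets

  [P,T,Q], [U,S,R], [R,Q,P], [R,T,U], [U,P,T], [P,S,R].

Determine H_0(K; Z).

H_0 = Z.

We work with the vertex ordering P < Q < R < S < T < U. The simplices of K, each written with vertices in increasing order, are:

  0-simplices (6): P, Q, R, S, T, U
  1-simplices (12): PQ, PR, PS, PT, PU, QR, QT, RS, RT, RU, SU, TU
  2-simplices (6): PQR, PQT, PRS, PTU, RSU, RTU

giving chain groups C_0 ≅ Z^6, C_1 ≅ Z^12, C_2 ≅ Z^6.

∂_1: C_1 → C_0 maps an edge to its endpoints' difference, ∂[p,q] = q − p. For instance
  ∂RU = U − R.
The 6×12 boundary matrix has rank 5 and Smith normal form diag(1,1,1,1,1).

Boundary ∂_2: C_2 → C_1 sends each 2-simplex [p,q,r] to [q,r] − [p,r] + [p,q]. For instance
  ∂PQR = QR − PR + PQ,
  ∂PTU = TU − PU + PT.
The 12×6 boundary matrix has rank 6 and Smith normal form diag(1,1,1,1,1,1).

From H_k ≅ ker(∂_k) / im(∂_{k+1}) we obtain:

  H_0: rank C_0 − rank ∂_1 = 6 − 5 = 1, and the invariant factors of ∂_1 are all 1, so H_0 ≅ Z.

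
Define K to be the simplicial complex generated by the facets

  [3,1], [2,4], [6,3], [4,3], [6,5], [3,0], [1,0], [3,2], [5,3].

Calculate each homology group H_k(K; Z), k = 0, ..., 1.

H_0 ≅ Z,  H_1 ≅ Z^3.

We work with the vertex ordering 0 < 1 < 2 < 3 < 4 < 5 < 6. The simplices of K, each written with vertices in increasing order, are:

  0-simplices (7): [0], [1], [2], [3], [4], [5], [6]
  1-simplices (9): [0,1], [0,3], [1,3], [2,3], [2,4], [3,4], [3,5], [3,6], [5,6]

so the chain groups are C_0 ≅ Z^7, C_1 ≅ Z^9.

Boundary ∂_1: C_1 → C_0 maps an edge to its endpoints' difference, ∂[p,q] = q − p. For instance
  ∂[0,1] = [1] − [0].
The resulting 7×9 matrix has rank 6, and its Smith normal form has invariant factors (1,1,1,1,1,1).

Computing H_k = (kernel of ∂_k) / (image of ∂_{k+1}):

  H_0: rank C_0 − rank ∂_1 = 7 − 6 = 1, and the invariant factors of ∂_1 are all 1, so H_0 ≅ Z.
  H_1: rank ker ∂_1 − rank ∂_2 = (9 − 6) − 0 = 3, and there is no ∂_2, so H_1 ≅ Z^3.

(K is a triangulation of a wedge of 3 circles.)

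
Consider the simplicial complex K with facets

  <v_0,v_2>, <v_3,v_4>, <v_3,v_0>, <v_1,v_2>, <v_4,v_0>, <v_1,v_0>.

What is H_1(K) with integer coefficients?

K has 5 vertices, 6 edges.
rank ∂_1 = 4, rank ∂_2 = 0 ⇒ b_1 = 6 − 4 − 0 = 2. So H_1 = Z^2.

H_1 ≅ Z^2.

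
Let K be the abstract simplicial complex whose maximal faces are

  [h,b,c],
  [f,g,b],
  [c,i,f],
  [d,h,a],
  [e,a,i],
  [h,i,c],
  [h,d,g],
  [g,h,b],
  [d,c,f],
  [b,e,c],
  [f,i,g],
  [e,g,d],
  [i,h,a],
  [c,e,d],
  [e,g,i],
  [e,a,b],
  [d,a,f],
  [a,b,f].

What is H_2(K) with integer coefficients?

H_2 = Z.

Order the vertices as a < b < c < d < e < f < g < h < i. Listing each simplex with vertices in this order, K has dimension 2 with simplices:

  0-simplices (9): a, b, c, d, e, f, g, h, i
  1-simplices (27): ab, ad, ae, af, ah, ai, bc, be, bf, bg, bh, cd, ce, cf, ch, ci, de, df, dg, dh, eg, ei, fg, fi, gh, gi, hi
  2-simplices (18): abe, abf, adf, adh, aei, ahi, bce, bch, bfg, bgh, cde, cdf, cfi, chi, deg, dgh, egi, fgi

giving chain groups C_0 ≅ Z^9, C_1 ≅ Z^27, C_2 ≅ Z^18.

∂_1: C_1 → C_0 maps an edge to its endpoints' difference, ∂[p,q] = q − p.
The resulting 9×27 matrix has rank 8, and its Smith normal form has invariant factors (1,1,1,1,1,1,1,1).

∂_2: C_2 → C_1 sends each 2-simplex [p,q,r] to [q,r] − [p,r] + [p,q]. For instance
  ∂abf = bf − af + ab,
  ∂chi = hi − ci + ch.
The 27×18 boundary matrix has rank 17 and Smith normal form diag(1,1,1,1,1,1,1,1,1,1,1,1,1,1,1,1,1).

Computing H_k = (kernel of ∂_k) / (image of ∂_{k+1}):

  H_2: rank ker ∂_2 − rank ∂_3 = (18 − 17) − 0 = 1, and there is no ∂_3, so H_2 ≅ Z.

(K is a triangulation of the torus T^2.)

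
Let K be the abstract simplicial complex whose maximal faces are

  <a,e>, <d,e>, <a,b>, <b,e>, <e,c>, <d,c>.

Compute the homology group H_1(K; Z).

K has 5 vertices, 6 edges.
rank ∂_1 = 4, rank ∂_2 = 0 ⇒ b_1 = 6 − 4 − 0 = 2. So H_1 ≅ Z^2.

H_1 ≅ Z^2.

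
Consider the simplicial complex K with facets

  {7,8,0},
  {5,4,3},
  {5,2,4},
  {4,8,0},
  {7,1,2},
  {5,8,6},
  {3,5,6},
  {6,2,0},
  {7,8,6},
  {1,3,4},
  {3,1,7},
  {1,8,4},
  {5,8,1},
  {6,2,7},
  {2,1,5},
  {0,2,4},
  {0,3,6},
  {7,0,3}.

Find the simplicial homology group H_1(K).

H_1 = Z ⊕ Z/2Z.

Order the vertices as 0 < 1 < 2 < 3 < 4 < 5 < 6 < 7 < 8. Listing each simplex with vertices in this order, K has dimension 2 with simplices:

  0-simplices (9): [0], [1], [2], [3], [4], [5], [6], [7], [8]
  1-simplices (27): (27 of them)
  2-simplices (18): [0,2,4], [0,2,6], [0,3,6], [0,3,7], [0,4,8], [0,7,8], [1,2,5], [1,2,7], [1,3,4], [1,3,7], [1,4,8], [1,5,8], [2,4,5], [2,6,7], [3,4,5], [3,5,6], [5,6,8], [6,7,8]

so the chain groups are C_0 ≅ Z^9, C_1 ≅ Z^27, C_2 ≅ Z^18.

The boundary map ∂_1: C_1 → C_0 is given by ∂[p,q] = [q] − [p].
As a 9×27 matrix over Z this has rank 8, with invariant factors (1,1,1,1,1,1,1,1).

∂_2: C_2 → C_1 sends each 2-simplex [p,q,r] to [q,r] − [p,r] + [p,q]. For instance
  ∂[1,3,7] = [3,7] − [1,7] + [1,3],
  ∂[0,7,8] = [7,8] − [0,8] + [0,7].
The resulting 27×18 matrix has rank 18, and its Smith normal form has invariant factors (1,1,1,1,1,1,1,1,1,1,1,1,1,1,1,1,1,2).

Computing H_k = (kernel of ∂_k) / (image of ∂_{k+1}):

  H_1: rank ker ∂_1 − rank ∂_2 = (27 − 8) − 18 = 1, and ∂_2 has invariant factor 2 > 1, so H_1 ≅ Z ⊕ Z/2Z.

(K is a triangulation of the Klein bottle.)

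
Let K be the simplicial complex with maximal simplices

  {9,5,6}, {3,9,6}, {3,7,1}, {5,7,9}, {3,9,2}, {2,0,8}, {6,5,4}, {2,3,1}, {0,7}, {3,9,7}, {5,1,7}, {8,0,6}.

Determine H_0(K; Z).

H_0 = Z.

Fix the vertex order 0 < 1 < 2 < 3 < 4 < 5 < 6 < 7 < 8 < 9 and write every simplex with vertices in increasing order. Then dim K = 2 and the simplices of K are:

  0-simplices (10): [0], [1], [2], [3], [4], [5], [6], [7], [8], [9]
  1-simplices (22): [0,2], [0,6], [0,7], [0,8], [1,2], [1,3], [1,5], [1,7], [2,3], [2,8], [2,9], [3,6], [3,7], [3,9], [4,5], [4,6], [5,6], [5,7], [5,9], [6,8], [6,9], [7,9]
  2-simplices (11): [0,2,8], [0,6,8], [1,2,3], [1,3,7], [1,5,7], [2,3,9], [3,6,9], [3,7,9], [4,5,6], [5,6,9], [5,7,9]

giving chain groups C_0 ≅ Z^10, C_1 ≅ Z^22, C_2 ≅ Z^11.

Boundary ∂_1: C_1 → C_0 is given by ∂[p,q] = [q] − [p]. For instance
  ∂[4,5] = [5] − [4].
This gives a 10×22 integer matrix of rank 9; reducing to Smith normal form yields diagonal entries (1,1,1,1,1,1,1,1,1).

Boundary ∂_2: C_2 → C_1 acts by ∂[p,q,r] = [q,r] − [p,r] + [p,q]. For instance
  ∂[1,3,7] = [3,7] − [1,7] + [1,3],
  ∂[3,7,9] = [7,9] − [3,9] + [3,7].
As a 22×11 matrix over Z this has rank 11, with invariant factors (1,1,1,1,1,1,1,1,1,1,1).

Reading off H_k = ker ∂_k / im ∂_{k+1}:

  H_0: rank C_0 − rank ∂_1 = 10 − 9 = 1, and the invariant factors of ∂_1 are all 1, so H_0 = Z.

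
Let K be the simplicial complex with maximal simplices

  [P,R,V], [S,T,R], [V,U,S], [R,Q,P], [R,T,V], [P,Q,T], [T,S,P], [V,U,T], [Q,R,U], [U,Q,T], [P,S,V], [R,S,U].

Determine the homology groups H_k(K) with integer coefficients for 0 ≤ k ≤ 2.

We work with the vertex ordering P < Q < R < S < T < U < V. The simplices of K, each written with vertices in increasing order, are:

  0-simplices (7): P, Q, R, S, T, U, V
  1-simplices (18): PQ, PR, PS, PT, PV, QR, QT, QU, RS, RT, RU, RV, ST, SU, SV, TU, TV, UV
  2-simplices (12): PQR, PQT, PRV, PST, PSV, QRU, QTU, RST, RSU, RTV, SUV, TUV

so the chain groups are C_0 ≅ Z^7, C_1 ≅ Z^18, C_2 ≅ Z^12.

Boundary ∂_1: C_1 → C_0 sends each edge [p,q] (with p < q) to q − p.
This gives a 7×18 integer matrix of rank 6; reducing to Smith normal form yields diagonal entries (1,1,1,1,1,1).

The boundary map ∂_2: C_2 → C_1 sends each 2-simplex [p,q,r] to [q,r] − [p,r] + [p,q]. For instance
  ∂SUV = UV − SV + SU,
  ∂PQT = QT − PT + PQ.
As a 18×12 matrix over Z this has rank 12, with invariant factors (1,1,1,1,1,1,1,1,1,1,1,2).

From H_k ≅ ker(∂_k) / im(∂_{k+1}) we obtain:

  H_0: rank C_0 − rank ∂_1 = 7 − 6 = 1, and the invariant factors of ∂_1 are all 1, so H_0 ≅ Z.
  H_1: rank ker ∂_1 − rank ∂_2 = (18 − 6) − 12 = 0, and ∂_2 has invariant factor 2 > 1, so H_1 ≅ Z/2Z.
  H_2: rank ker ∂_2 − rank ∂_3 = (12 − 12) − 0 = 0, and there is no ∂_3, so H_2 ≅ 0.

As a check, the Euler characteristic is 7 − 18 + 12 = 1, which agrees with 1 − 0 + 0 = 1.

H_0 = Z,  H_1 = Z/2Z,  H_2 = 0.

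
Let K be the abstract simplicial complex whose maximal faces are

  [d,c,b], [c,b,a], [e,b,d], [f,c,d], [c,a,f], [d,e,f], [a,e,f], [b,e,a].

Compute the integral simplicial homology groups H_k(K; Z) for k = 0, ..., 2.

H_0 = Z,  H_1 = 0,  H_2 = Z.

We work with the vertex ordering a < b < c < d < e < f. The simplices of K, each written with vertices in increasing order, are:

  0-simplices (6): a, b, c, d, e, f
  1-simplices (12): ab, ac, ae, af, bc, bd, be, cd, cf, de, df, ef
  2-simplices (8): abc, abe, acf, aef, bcd, bde, cdf, def

giving chain groups C_0 ≅ Z^6, C_1 ≅ Z^12, C_2 ≅ Z^8.

The boundary map ∂_1: C_1 → C_0 sends each edge [p,q] (with p < q) to q − p. For instance
  ∂df = f − d.
The resulting 6×12 matrix has rank 5, and its Smith normal form has invariant factors (1,1,1,1,1).

∂_2: C_2 → C_1 maps a triangle to the signed sum of its edges. For instance
  ∂abc = bc − ac + ab,
  ∂def = ef − df + de.
The 12×8 boundary matrix has rank 7 and Smith normal form diag(1,1,1,1,1,1,1).

Now H_k = ker ∂_k / im ∂_{k+1}, so:

  H_0: rank C_0 − rank ∂_1 = 6 − 5 = 1, and the invariant factors of ∂_1 are all 1, so H_0 ≅ Z.
  H_1: rank ker ∂_1 − rank ∂_2 = (12 − 5) − 7 = 0, and the invariant factors of ∂_2 are all 1, so H_1 ≅ 0.
  H_2: rank ker ∂_2 − rank ∂_3 = (8 − 7) − 0 = 1, and there is no ∂_3, so H_2 ≅ Z.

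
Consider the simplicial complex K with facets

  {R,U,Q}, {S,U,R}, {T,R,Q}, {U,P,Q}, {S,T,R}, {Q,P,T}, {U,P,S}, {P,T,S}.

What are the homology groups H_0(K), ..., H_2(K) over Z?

H_0 = Z,  H_1 = 0,  H_2 = Z.

Order the vertices as P < Q < R < S < T < U. Listing each simplex with vertices in this order, K has dimension 2 with simplices:

  0-simplices (6): P, Q, R, S, T, U
  1-simplices (12): PQ, PS, PT, PU, QR, QT, QU, RS, RT, RU, ST, SU
  2-simplices (8): PQT, PQU, PST, PSU, QRT, QRU, RST, RSU

so the chain groups are C_0 ≅ Z^6, C_1 ≅ Z^12, C_2 ≅ Z^8.

∂_1: C_1 → C_0 sends each edge [p,q] (with p < q) to q − p. For instance
  ∂PS = S − P.
This gives a 6×12 integer matrix of rank 5; reducing to Smith normal form yields diagonal entries (1,1,1,1,1).

∂_2: C_2 → C_1 sends each 2-simplex [p,q,r] to [q,r] − [p,r] + [p,q]. For instance
  ∂RST = ST − RT + RS,
  ∂RSU = SU − RU + RS.
The resulting 12×8 matrix has rank 7, and its Smith normal form has invariant factors (1,1,1,1,1,1,1).

From H_k ≅ ker(∂_k) / im(∂_{k+1}) we obtain:

  H_0: rank C_0 − rank ∂_1 = 6 − 5 = 1, and the invariant factors of ∂_1 are all 1, so H_0 = Z.
  H_1: rank ker ∂_1 − rank ∂_2 = (12 − 5) − 7 = 0, and the invariant factors of ∂_2 are all 1, so H_1 = 0.
  H_2: rank ker ∂_2 − rank ∂_3 = (8 − 7) − 0 = 1, and there is no ∂_3, so H_2 = Z.

(K is a triangulation of the 2-sphere S^2.)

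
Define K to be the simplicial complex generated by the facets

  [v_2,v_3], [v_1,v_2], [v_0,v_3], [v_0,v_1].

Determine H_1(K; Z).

K has 4 vertices, 4 edges.
rank ∂_1 = 3, rank ∂_2 = 0 ⇒ b_1 = 4 − 3 − 0 = 1. So H_1 ≅ Z.

H_1 = Z.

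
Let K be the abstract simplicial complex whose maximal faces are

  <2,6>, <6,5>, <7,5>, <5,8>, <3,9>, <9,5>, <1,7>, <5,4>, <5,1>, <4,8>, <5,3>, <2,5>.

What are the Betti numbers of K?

We work with the vertex ordering 1 < 2 < 3 < 4 < 5 < 6 < 7 < 8 < 9. The simplices of K, each written with vertices in increasing order, are:

  0-simplices (9): [1], [2], [3], [4], [5], [6], [7], [8], [9]
  1-simplices (12): [1,5], [1,7], [2,5], [2,6], [3,5], [3,9], [4,5], [4,8], [5,6], [5,7], [5,8], [5,9]

so the chain groups are C_0 ≅ Z^9, C_1 ≅ Z^12.

Boundary ∂_1: C_1 → C_0 is given by ∂[p,q] = [q] − [p].
This gives a 9×12 integer matrix of rank 8; reducing to Smith normal form yields diagonal entries (1,1,1,1,1,1,1,1).

Computing H_k = (kernel of ∂_k) / (image of ∂_{k+1}):

  H_0: rank C_0 − rank ∂_1 = 9 − 8 = 1, and the invariant factors of ∂_1 are all 1, so H_0 ≅ Z.
  H_1: rank ker ∂_1 − rank ∂_2 = (12 − 8) − 0 = 4, and there is no ∂_2, so H_1 ≅ Z^4.

(K is a triangulation of a wedge of 4 circles.)

Hence the Betti numbers are b_0 = 1, b_1 = 4.

b_0 = 1, b_1 = 4.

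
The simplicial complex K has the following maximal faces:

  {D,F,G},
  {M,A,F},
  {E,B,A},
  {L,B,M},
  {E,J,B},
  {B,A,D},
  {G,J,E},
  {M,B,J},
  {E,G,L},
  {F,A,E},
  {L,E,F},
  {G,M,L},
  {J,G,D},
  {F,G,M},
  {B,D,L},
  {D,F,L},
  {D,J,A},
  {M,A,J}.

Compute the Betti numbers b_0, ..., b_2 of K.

b_0 = 1, b_1 = 1, b_2 = 0.

Order the vertices as A < B < D < E < F < G < J < L < M. Listing each simplex with vertices in this order, K has dimension 2 with simplices:

  0-simplices (9): A, B, D, E, F, G, J, L, M
  1-simplices (27): AB, AD, AE, AF, AJ, AM, BD, BE, BJ, BL, BM, DF, DG, DJ, DL, EF, EG, EJ, EL, FG, FL, FM, GJ, GL, GM, JM, LM
  2-simplices (18): ABD, ABE, ADJ, AEF, AFM, AJM, BDL, BEJ, BJM, BLM, DFG, DFL, DGJ, EFL, EGJ, EGL, FGM, GLM

so the chain groups are C_0 ≅ Z^9, C_1 ≅ Z^27, C_2 ≅ Z^18.

Boundary ∂_1: C_1 → C_0 maps an edge to its endpoints' difference, ∂[p,q] = q − p.
This gives a 9×27 integer matrix of rank 8; reducing to Smith normal form yields diagonal entries (1,1,1,1,1,1,1,1).

Boundary ∂_2: C_2 → C_1 sends each 2-simplex [p,q,r] to [q,r] − [p,r] + [p,q]. For instance
  ∂GLM = LM − GM + GL,
  ∂EGJ = GJ − EJ + EG.
The 27×18 boundary matrix has rank 18 and Smith normal form diag(1,1,1,1,1,1,1,1,1,1,1,1,1,1,1,1,1,2).

Now H_k = ker ∂_k / im ∂_{k+1}, so:

  H_0: rank C_0 − rank ∂_1 = 9 − 8 = 1, and the invariant factors of ∂_1 are all 1, so H_0 = Z.
  H_1: rank ker ∂_1 − rank ∂_2 = (27 − 8) − 18 = 1, and ∂_2 has invariant factor 2 > 1, so H_1 = Z ⊕ Z/2Z.
  H_2: rank ker ∂_2 − rank ∂_3 = (18 − 18) − 0 = 0, and there is no ∂_3, so H_2 = 0.

(K is a triangulation of the Klein bottle.)

Hence the Betti numbers are b_0 = 1, b_1 = 1, b_2 = 0.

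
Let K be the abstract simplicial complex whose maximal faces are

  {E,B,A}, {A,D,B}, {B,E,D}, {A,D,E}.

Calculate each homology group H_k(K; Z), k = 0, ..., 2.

H_0 ≅ Z,  H_1 = 0,  H_2 ≅ Z.

Order the vertices as A < B < D < E. Listing each simplex with vertices in this order, K has dimension 2 with simplices:

  0-simplices (4): A, B, D, E
  1-simplices (6): AB, AD, AE, BD, BE, DE
  2-simplices (4): ABD, ABE, ADE, BDE

giving chain groups C_0 ≅ Z^4, C_1 ≅ Z^6, C_2 ≅ Z^4.

Boundary ∂_1: C_1 → C_0 sends each edge [p,q] (with p < q) to q − p.
The 4×6 boundary matrix has rank 3 and Smith normal form diag(1,1,1).

The boundary map ∂_2: C_2 → C_1 maps a triangle to the signed sum of its edges. For instance
  ∂ABD = BD − AD + AB,
  ∂BDE = DE − BE + BD.
The resulting 6×4 matrix has rank 3, and its Smith normal form has invariant factors (1,1,1).

Computing H_k = (kernel of ∂_k) / (image of ∂_{k+1}):

  H_0: rank C_0 − rank ∂_1 = 4 − 3 = 1, and the invariant factors of ∂_1 are all 1, so H_0 = Z.
  H_1: rank ker ∂_1 − rank ∂_2 = (6 − 3) − 3 = 0, and the invariant factors of ∂_2 are all 1, so H_1 = 0.
  H_2: rank ker ∂_2 − rank ∂_3 = (4 − 3) − 0 = 1, and there is no ∂_3, so H_2 = Z.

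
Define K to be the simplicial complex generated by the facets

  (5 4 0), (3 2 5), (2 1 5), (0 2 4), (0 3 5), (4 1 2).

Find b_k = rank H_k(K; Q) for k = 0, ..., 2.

We work with the vertex ordering 0 < 1 < 2 < 3 < 4 < 5. The simplices of K, each written with vertices in increasing order, are:

  0-simplices (6): [0], [1], [2], [3], [4], [5]
  1-simplices (12): [0,2], [0,3], [0,4], [0,5], [1,2], [1,4], [1,5], [2,3], [2,4], [2,5], [3,5], [4,5]
  2-simplices (6): [0,2,4], [0,3,5], [0,4,5], [1,2,4], [1,2,5], [2,3,5]

giving chain groups C_0 ≅ Z^6, C_1 ≅ Z^12, C_2 ≅ Z^6.

∂_1: C_1 → C_0 maps an edge to its endpoints' difference, ∂[p,q] = q − p.
The 6×12 boundary matrix has rank 5 and Smith normal form diag(1,1,1,1,1).

The boundary map ∂_2: C_2 → C_1 sends each 2-simplex [p,q,r] to [q,r] − [p,r] + [p,q]. For instance
  ∂[1,2,5] = [2,5] − [1,5] + [1,2],
  ∂[1,2,4] = [2,4] − [1,4] + [1,2].
This gives a 12×6 integer matrix of rank 6; reducing to Smith normal form yields diagonal entries (1,1,1,1,1,1).

From H_k ≅ ker(∂_k) / im(∂_{k+1}) we obtain:

  H_0: rank C_0 − rank ∂_1 = 6 − 5 = 1, and the invariant factors of ∂_1 are all 1, so H_0 ≅ Z.
  H_1: rank ker ∂_1 − rank ∂_2 = (12 − 5) − 6 = 1, and the invariant factors of ∂_2 are all 1, so H_1 ≅ Z.
  H_2: rank ker ∂_2 − rank ∂_3 = (6 − 6) − 0 = 0, and there is no ∂_3, so H_2 ≅ 0.

As a check, the Euler characteristic is 6 − 12 + 6 = 0, which agrees with 1 − 1 + 0 = 0.
(K is a triangulation of the cylinder S^1 x I.)

Hence the Betti numbers are b_0 = 1, b_1 = 1, b_2 = 0.

b_0 = 1, b_1 = 1, b_2 = 0.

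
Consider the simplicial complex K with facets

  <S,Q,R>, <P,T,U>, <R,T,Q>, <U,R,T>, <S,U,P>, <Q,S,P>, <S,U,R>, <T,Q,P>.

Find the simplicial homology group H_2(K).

K has 6 vertices, 12 edges, 8 triangles.
rank ∂_2 = 7, rank ∂_3 = 0 ⇒ b_2 = 8 − 7 − 0 = 1. So H_2 = Z.

H_2 = Z.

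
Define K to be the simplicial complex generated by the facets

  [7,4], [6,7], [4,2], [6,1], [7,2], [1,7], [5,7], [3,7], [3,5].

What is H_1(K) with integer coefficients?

H_1 ≅ Z^3.

Take the total order 1 < 2 < 3 < 4 < 5 < 6 < 7 on the vertex set. Then K (dimension 1) consists of the simplices:

  0-simplices (7): [1], [2], [3], [4], [5], [6], [7]
  1-simplices (9): [1,6], [1,7], [2,4], [2,7], [3,5], [3,7], [4,7], [5,7], [6,7]

giving chain groups C_0 ≅ Z^7, C_1 ≅ Z^9.

∂_1: C_1 → C_0 maps an edge to its endpoints' difference, ∂[p,q] = q − p. For instance
  ∂[2,4] = [4] − [2].
The resulting 7×9 matrix has rank 6, and its Smith normal form has invariant factors (1,1,1,1,1,1).

Now H_k = ker ∂_k / im ∂_{k+1}, so:

  H_1: rank ker ∂_1 − rank ∂_2 = (9 − 6) − 0 = 3, and there is no ∂_2, so H_1 ≅ Z^3.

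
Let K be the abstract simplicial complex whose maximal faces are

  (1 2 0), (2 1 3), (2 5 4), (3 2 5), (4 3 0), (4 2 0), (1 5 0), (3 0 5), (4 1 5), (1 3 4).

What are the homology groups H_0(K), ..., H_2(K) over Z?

K has 6 vertices, 15 edges, 10 triangles.
rank ∂_0 = 0, rank ∂_1 = 5 ⇒ b_0 = 6 − 0 − 5 = 1; all invariant factors of ∂_1 are 1 so no torsion. So H_0 = Z.
rank ∂_1 = 5, rank ∂_2 = 10 ⇒ b_1 = 15 − 5 − 10 = 0; ∂_2 has invariant factor(s) [2] giving torsion. So H_1 = Z/2.
rank ∂_2 = 10, rank ∂_3 = 0 ⇒ b_2 = 10 − 10 − 0 = 0. So H_2 = 0.

H_0 ≅ Z,  H_1 ≅ Z/2,  H_2 = 0.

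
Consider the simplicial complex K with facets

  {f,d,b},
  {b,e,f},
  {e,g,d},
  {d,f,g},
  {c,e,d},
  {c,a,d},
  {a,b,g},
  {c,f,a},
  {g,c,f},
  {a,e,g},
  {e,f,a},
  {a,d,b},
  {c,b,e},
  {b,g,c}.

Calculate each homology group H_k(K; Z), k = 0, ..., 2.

H_0 ≅ Z,  H_1 ≅ Z^2,  H_2 ≅ Z.

K has 7 vertices, 21 edges, 14 triangles.
rank ∂_0 = 0, rank ∂_1 = 6 ⇒ b_0 = 7 − 0 − 6 = 1; all invariant factors of ∂_1 are 1 so no torsion. So H_0 ≅ Z.
rank ∂_1 = 6, rank ∂_2 = 13 ⇒ b_1 = 21 − 6 − 13 = 2; all invariant factors of ∂_2 are 1 so no torsion. So H_1 ≅ Z^2.
rank ∂_2 = 13, rank ∂_3 = 0 ⇒ b_2 = 14 − 13 − 0 = 1. So H_2 ≅ Z.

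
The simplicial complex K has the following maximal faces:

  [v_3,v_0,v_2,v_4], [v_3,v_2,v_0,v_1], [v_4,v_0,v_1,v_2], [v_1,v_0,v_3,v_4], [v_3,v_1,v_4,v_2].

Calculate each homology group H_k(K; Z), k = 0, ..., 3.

Take the total order v_0 < v_1 < v_2 < v_3 < v_4 on the vertex set. Then K (dimension 3) consists of the simplices:

  0-simplices (5): [v_0], [v_1], [v_2], [v_3], [v_4]
  1-simplices (10): [v_0,v_1], [v_0,v_2], [v_0,v_3], [v_0,v_4], [v_1,v_2], [v_1,v_3], [v_1,v_4], [v_2,v_3], [v_2,v_4], [v_3,v_4]
  2-simplices (10): [v_0,v_1,v_2], [v_0,v_1,v_3], [v_0,v_1,v_4], [v_0,v_2,v_3], [v_0,v_2,v_4], [v_0,v_3,v_4], [v_1,v_2,v_3], [v_1,v_2,v_4], [v_1,v_3,v_4], [v_2,v_3,v_4]
  3-simplices (5): [v_0,v_1,v_2,v_3], [v_0,v_1,v_2,v_4], [v_0,v_1,v_3,v_4], [v_0,v_2,v_3,v_4], [v_1,v_2,v_3,v_4]

Hence C_0 ≅ Z^5, C_1 ≅ Z^10, C_2 ≅ Z^10, C_3 ≅ Z^5.

The boundary map ∂_1: C_1 → C_0 is given by ∂[p,q] = [q] − [p].
This gives a 5×10 integer matrix of rank 4; reducing to Smith normal form yields diagonal entries (1,1,1,1).

The boundary map ∂_2: C_2 → C_1 maps a triangle to the signed sum of its edges. For instance
  ∂[v_1,v_2,v_3] = [v_2,v_3] − [v_1,v_3] + [v_1,v_2],
  ∂[v_0,v_2,v_4] = [v_2,v_4] − [v_0,v_4] + [v_0,v_2].
The resulting 10×10 matrix has rank 6, and its Smith normal form has invariant factors (1,1,1,1,1,1).

The boundary map ∂_3: C_3 → C_2 sends each 3-simplex σ to the alternating sum Σ_i (−1)^i (σ with its i-th vertex removed). For instance
  ∂[v_0,v_2,v_3,v_4] = [v_2,v_3,v_4] − [v_0,v_3,v_4] + [v_0,v_2,v_4] − [v_0,v_2,v_3],
  ∂[v_1,v_2,v_3,v_4] = [v_2,v_3,v_4] − [v_1,v_3,v_4] + [v_1,v_2,v_4] − [v_1,v_2,v_3].
The resulting 10×5 matrix has rank 4, and its Smith normal form has invariant factors (1,1,1,1).

Computing H_k = (kernel of ∂_k) / (image of ∂_{k+1}):

  H_0: rank C_0 − rank ∂_1 = 5 − 4 = 1, and the invariant factors of ∂_1 are all 1, so H_0 ≅ Z.
  H_1: rank ker ∂_1 − rank ∂_2 = (10 − 4) − 6 = 0, and the invariant factors of ∂_2 are all 1, so H_1 ≅ 0.
  H_2: rank ker ∂_2 − rank ∂_3 = (10 − 6) − 4 = 0, and the invariant factors of ∂_3 are all 1, so H_2 ≅ 0.
  H_3: rank ker ∂_3 − rank ∂_4 = (5 − 4) − 0 = 1, and there is no ∂_4, so H_3 ≅ Z.

H_0 = Z,  H_1 = 0,  H_2 = 0,  H_3 = Z.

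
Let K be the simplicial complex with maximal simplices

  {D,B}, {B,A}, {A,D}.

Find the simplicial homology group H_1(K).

H_1 ≅ Z.

We work with the vertex ordering A < B < D. The simplices of K, each written with vertices in increasing order, are:

  0-simplices (3): A, B, D
  1-simplices (3): AB, AD, BD

giving chain groups C_0 ≅ Z^3, C_1 ≅ Z^3.

∂_1: C_1 → C_0 sends each edge [p,q] (with p < q) to q − p.
The resulting 3×3 matrix has rank 2, and its Smith normal form has invariant factors (1,1).

Now H_k = ker ∂_k / im ∂_{k+1}, so:

  H_1: rank ker ∂_1 − rank ∂_2 = (3 − 2) − 0 = 1, and there is no ∂_2, so H_1 = Z.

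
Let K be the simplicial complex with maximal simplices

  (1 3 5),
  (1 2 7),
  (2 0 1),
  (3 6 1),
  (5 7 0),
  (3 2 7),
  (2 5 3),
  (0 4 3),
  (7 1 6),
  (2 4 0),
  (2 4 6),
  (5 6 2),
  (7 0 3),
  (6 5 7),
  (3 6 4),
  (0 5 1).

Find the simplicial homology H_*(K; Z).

H_0 ≅ Z,  H_1 ≅ Z^2,  H_2 ≅ Z.

Order the vertices as 0 < 1 < 2 < 3 < 4 < 5 < 6 < 7. Listing each simplex with vertices in this order, K has dimension 2 with simplices:

  0-simplices (8): [0], [1], [2], [3], [4], [5], [6], [7]
  1-simplices (24): (24 of them)
  2-simplices (16): [0,1,2], [0,1,5], [0,2,4], [0,3,4], [0,3,7], [0,5,7], [1,2,7], [1,3,5], [1,3,6], [1,6,7], [2,3,5], [2,3,7], [2,4,6], [2,5,6], [3,4,6], [5,6,7]

giving chain groups C_0 ≅ Z^8, C_1 ≅ Z^24, C_2 ≅ Z^16.

∂_1: C_1 → C_0 sends each edge [p,q] (with p < q) to q − p.
The 8×24 boundary matrix has rank 7 and Smith normal form diag(1,1,1,1,1,1,1).

The boundary map ∂_2: C_2 → C_1 sends each 2-simplex [p,q,r] to [q,r] − [p,r] + [p,q]. For instance
  ∂[2,3,5] = [3,5] − [2,5] + [2,3],
  ∂[3,4,6] = [4,6] − [3,6] + [3,4].
As a 24×16 matrix over Z this has rank 15, with invariant factors (1,1,1,1,1,1,1,1,1,1,1,1,1,1,1).

From H_k ≅ ker(∂_k) / im(∂_{k+1}) we obtain:

  H_0: rank C_0 − rank ∂_1 = 8 − 7 = 1, and the invariant factors of ∂_1 are all 1, so H_0 ≅ Z.
  H_1: rank ker ∂_1 − rank ∂_2 = (24 − 7) − 15 = 2, and the invariant factors of ∂_2 are all 1, so H_1 ≅ Z^2.
  H_2: rank ker ∂_2 − rank ∂_3 = (16 − 15) − 0 = 1, and there is no ∂_3, so H_2 ≅ Z.

As a check, the Euler characteristic is 8 − 24 + 16 = 0, which agrees with 1 − 2 + 1 = 0.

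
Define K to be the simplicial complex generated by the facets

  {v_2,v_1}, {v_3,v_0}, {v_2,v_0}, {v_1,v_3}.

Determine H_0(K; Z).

H_0 = Z.

Fix the vertex order v_0 < v_1 < v_2 < v_3 and write every simplex with vertices in increasing order. Then dim K = 1 and the simplices of K are:

  0-simplices (4): [v_0], [v_1], [v_2], [v_3]
  1-simplices (4): [v_0,v_2], [v_0,v_3], [v_1,v_2], [v_1,v_3]

giving chain groups C_0 ≅ Z^4, C_1 ≅ Z^4.

Boundary ∂_1: C_1 → C_0 is given by ∂[p,q] = [q] − [p]. For instance
  ∂[v_0,v_3] = [v_3] − [v_0].
The 4×4 boundary matrix has rank 3 and Smith normal form diag(1,1,1).

From H_k ≅ ker(∂_k) / im(∂_{k+1}) we obtain:

  H_0: rank C_0 − rank ∂_1 = 4 − 3 = 1, and the invariant factors of ∂_1 are all 1, so H_0 ≅ Z.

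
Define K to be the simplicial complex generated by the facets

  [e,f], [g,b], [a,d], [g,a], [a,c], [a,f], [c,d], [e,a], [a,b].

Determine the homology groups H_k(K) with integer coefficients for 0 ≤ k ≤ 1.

H_0 = Z,  H_1 = Z^3.

Order the vertices as a < b < c < d < e < f < g. Listing each simplex with vertices in this order, K has dimension 1 with simplices:

  0-simplices (7): a, b, c, d, e, f, g
  1-simplices (9): ab, ac, ad, ae, af, ag, bg, cd, ef

Hence C_0 ≅ Z^7, C_1 ≅ Z^9.

∂_1: C_1 → C_0 sends each edge [p,q] (with p < q) to q − p. For instance
  ∂ad = d − a.
As a 7×9 matrix over Z this has rank 6, with invariant factors (1,1,1,1,1,1).

Reading off H_k = ker ∂_k / im ∂_{k+1}:

  H_0: rank C_0 − rank ∂_1 = 7 − 6 = 1, and the invariant factors of ∂_1 are all 1, so H_0 ≅ Z.
  H_1: rank ker ∂_1 − rank ∂_2 = (9 − 6) − 0 = 3, and there is no ∂_2, so H_1 ≅ Z^3.

As a check, the Euler characteristic is 7 − 9 = -2, which agrees with 1 − 3 = -2.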